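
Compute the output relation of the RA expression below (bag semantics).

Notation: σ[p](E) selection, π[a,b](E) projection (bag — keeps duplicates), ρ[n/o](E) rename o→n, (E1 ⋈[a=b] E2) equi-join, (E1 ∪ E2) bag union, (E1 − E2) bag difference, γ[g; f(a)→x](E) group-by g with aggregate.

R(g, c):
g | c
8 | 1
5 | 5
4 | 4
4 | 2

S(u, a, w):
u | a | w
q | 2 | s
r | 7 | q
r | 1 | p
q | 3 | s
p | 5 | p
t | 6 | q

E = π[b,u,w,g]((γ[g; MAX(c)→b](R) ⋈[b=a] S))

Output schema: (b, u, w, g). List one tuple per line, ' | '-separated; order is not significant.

Per-node cardinality:
  R → 4
  γ[g; MAX(c)→b](R) → 3
  S → 6
  (γ[g; MAX(c)→b](R) ⋈[b=a] S) → 2
  π[b,u,w,g]((γ[g; MAX(c)→b](R) ⋈[b=a] S)) → 2

== RESULT ==
b | u | w | g
1 | r | p | 8
5 | p | p | 5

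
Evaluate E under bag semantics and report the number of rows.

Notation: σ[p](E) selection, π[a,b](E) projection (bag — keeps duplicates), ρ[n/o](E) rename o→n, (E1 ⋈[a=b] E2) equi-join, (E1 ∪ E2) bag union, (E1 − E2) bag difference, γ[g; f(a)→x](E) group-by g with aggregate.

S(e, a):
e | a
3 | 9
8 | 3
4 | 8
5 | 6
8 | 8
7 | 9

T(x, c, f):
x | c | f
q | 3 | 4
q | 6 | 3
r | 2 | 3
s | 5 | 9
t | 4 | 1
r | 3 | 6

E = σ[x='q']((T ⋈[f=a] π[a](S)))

Per-node cardinality:
  T → 6
  S → 6
  π[a](S) → 6
  (T ⋈[f=a] π[a](S)) → 5
  σ[x='q']((T ⋈[f=a] π[a](S))) → 1

|E| = 1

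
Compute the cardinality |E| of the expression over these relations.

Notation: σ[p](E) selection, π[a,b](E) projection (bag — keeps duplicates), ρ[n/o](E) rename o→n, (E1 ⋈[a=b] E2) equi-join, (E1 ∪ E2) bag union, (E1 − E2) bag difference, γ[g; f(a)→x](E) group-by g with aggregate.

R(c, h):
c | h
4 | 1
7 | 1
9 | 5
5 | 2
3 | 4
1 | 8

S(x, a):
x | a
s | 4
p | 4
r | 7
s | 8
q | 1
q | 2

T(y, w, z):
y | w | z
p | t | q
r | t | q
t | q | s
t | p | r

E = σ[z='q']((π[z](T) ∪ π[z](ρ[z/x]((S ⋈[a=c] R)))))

Stepwise |·|:
  T → 4
  π[z](T) → 4
  S → 6
  R → 6
  (S ⋈[a=c] R) → 4
  ρ[z/x]((S ⋈[a=c] R)) → 4
  π[z](ρ[z/x]((S ⋈[a=c] R))) → 4
  (π[z](T) ∪ π[z](ρ[z/x]((S ⋈[a=c] R)))) → 8
  σ[z='q']((π[z](T) ∪ π[z](ρ[z/x]((S ⋈[a=c] R))))) → 3

|E| = 3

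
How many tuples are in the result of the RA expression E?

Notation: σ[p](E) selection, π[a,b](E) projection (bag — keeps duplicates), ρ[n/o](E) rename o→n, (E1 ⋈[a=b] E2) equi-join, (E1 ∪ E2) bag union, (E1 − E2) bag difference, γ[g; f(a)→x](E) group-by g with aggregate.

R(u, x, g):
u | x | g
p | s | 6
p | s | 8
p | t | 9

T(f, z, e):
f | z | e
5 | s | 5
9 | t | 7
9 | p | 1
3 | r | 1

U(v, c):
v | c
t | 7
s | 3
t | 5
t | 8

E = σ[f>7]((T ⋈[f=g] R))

Per-node cardinality:
  T → 4
  R → 3
  (T ⋈[f=g] R) → 2
  σ[f>7]((T ⋈[f=g] R)) → 2

|E| = 2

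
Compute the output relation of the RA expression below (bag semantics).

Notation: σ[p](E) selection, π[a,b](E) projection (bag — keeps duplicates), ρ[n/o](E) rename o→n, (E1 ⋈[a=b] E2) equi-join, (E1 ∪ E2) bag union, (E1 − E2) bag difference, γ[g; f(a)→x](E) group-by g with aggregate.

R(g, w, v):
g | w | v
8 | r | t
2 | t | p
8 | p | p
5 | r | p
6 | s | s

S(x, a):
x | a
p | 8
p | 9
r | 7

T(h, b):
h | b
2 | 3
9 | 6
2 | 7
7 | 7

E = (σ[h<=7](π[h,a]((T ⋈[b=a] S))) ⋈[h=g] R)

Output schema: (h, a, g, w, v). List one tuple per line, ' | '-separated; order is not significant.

Row counts bottom-up:
  T → 4
  S → 3
  (T ⋈[b=a] S) → 2
  π[h,a]((T ⋈[b=a] S)) → 2
  σ[h<=7](π[h,a]((T ⋈[b=a] S))) → 2
  R → 5
  (σ[h<=7](π[h,a]((T ⋈[b=a] S))) ⋈[h=g] R) → 1

== RESULT ==
h | a | g | w | v
2 | 7 | 2 | t | p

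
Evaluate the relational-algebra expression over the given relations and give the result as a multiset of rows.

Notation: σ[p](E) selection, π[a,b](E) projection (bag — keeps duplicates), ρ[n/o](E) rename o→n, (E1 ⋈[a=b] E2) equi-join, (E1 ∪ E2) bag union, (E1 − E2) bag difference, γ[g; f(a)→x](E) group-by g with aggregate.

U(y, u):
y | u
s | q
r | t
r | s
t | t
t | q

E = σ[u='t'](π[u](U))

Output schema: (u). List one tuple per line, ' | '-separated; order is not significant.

Subexpression sizes:
  U → 5
  π[u](U) → 5
  σ[u='t'](π[u](U)) → 2

== RESULT ==
u
t
t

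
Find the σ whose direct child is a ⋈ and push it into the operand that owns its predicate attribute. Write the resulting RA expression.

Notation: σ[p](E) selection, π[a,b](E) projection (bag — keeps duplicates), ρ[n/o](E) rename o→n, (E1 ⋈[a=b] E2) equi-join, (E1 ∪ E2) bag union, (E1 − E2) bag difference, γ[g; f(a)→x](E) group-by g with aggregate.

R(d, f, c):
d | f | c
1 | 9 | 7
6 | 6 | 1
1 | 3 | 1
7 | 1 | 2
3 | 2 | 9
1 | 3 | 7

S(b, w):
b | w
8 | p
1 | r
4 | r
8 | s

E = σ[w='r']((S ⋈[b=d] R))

σ filters on w, owned by the left side.
E' = (σ[w='r'](S) ⋈[b=d] R)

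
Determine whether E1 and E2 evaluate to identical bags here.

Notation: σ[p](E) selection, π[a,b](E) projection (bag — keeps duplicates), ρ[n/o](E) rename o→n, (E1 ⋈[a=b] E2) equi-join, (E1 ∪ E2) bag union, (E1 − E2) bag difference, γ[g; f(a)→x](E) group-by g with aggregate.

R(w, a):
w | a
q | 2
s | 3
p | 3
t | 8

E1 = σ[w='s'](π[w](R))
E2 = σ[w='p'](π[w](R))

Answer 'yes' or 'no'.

E1 row counts bottom-up:
  R → 4
  π[w](R) → 4
  σ[w='s'](π[w](R)) → 1
E2 row counts bottom-up:
  R → 4
  π[w](R) → 4
  σ[w='p'](π[w](R)) → 1

E1 result:
w
s
E2 result:
w
p
Witness: ('p',) appears 0× in E1 but 1× in E2.

no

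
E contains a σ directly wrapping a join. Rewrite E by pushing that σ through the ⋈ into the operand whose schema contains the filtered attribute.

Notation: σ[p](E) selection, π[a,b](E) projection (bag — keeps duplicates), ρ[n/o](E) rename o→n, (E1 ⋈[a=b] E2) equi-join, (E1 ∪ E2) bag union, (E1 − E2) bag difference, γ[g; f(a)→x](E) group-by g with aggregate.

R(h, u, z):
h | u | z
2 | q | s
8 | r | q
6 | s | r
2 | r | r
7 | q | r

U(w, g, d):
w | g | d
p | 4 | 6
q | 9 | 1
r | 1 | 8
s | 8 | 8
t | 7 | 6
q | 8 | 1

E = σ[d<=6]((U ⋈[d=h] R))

σ filters on d, owned by the left side.
E' = (σ[d<=6](U) ⋈[d=h] R)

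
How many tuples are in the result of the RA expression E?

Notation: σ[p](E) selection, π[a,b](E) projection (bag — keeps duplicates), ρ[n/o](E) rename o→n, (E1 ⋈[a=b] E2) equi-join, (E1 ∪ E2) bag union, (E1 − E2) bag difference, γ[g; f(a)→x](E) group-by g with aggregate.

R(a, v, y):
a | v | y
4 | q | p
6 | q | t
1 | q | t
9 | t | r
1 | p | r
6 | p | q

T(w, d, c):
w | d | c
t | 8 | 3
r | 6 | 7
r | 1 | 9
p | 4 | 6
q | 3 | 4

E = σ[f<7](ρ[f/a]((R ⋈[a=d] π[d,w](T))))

Subexpression sizes:
  R → 6
  T → 5
  π[d,w](T) → 5
  (R ⋈[a=d] π[d,w](T)) → 5
  ρ[f/a]((R ⋈[a=d] π[d,w](T))) → 5
  σ[f<7](ρ[f/a]((R ⋈[a=d] π[d,w](T)))) → 5

|E| = 5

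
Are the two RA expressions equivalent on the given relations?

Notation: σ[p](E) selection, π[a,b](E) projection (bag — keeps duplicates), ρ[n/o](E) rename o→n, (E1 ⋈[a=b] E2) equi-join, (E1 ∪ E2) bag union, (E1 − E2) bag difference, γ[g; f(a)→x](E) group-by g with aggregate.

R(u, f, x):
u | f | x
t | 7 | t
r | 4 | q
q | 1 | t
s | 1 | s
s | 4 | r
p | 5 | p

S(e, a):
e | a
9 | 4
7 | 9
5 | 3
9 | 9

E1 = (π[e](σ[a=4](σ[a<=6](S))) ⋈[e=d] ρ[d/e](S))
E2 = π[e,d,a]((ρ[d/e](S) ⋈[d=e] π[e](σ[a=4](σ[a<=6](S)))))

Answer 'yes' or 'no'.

E1 per-node cardinality:
  S → 4
  σ[a<=6](S) → 2
  σ[a=4](σ[a<=6](S)) → 1
  π[e](σ[a=4](σ[a<=6](S))) → 1
  S → 4
  ρ[d/e](S) → 4
  (π[e](σ[a=4](σ[a<=6](S))) ⋈[e=d] ρ[d/e](S)) → 2
E2 per-node cardinality:
  S → 4
  ρ[d/e](S) → 4
  S → 4
  σ[a<=6](S) → 2
  σ[a=4](σ[a<=6](S)) → 1
  π[e](σ[a=4](σ[a<=6](S))) → 1
  (ρ[d/e](S) ⋈[d=e] π[e](σ[a=4](σ[a<=6](S)))) → 2
  π[e,d,a]((ρ[d/e](S) ⋈[d=e] π[e](σ[a=4](σ[a<=6](S))))) → 2

E1 and E2 produce the same multiset:
e | d | a
9 | 9 | 4
9 | 9 | 9

yes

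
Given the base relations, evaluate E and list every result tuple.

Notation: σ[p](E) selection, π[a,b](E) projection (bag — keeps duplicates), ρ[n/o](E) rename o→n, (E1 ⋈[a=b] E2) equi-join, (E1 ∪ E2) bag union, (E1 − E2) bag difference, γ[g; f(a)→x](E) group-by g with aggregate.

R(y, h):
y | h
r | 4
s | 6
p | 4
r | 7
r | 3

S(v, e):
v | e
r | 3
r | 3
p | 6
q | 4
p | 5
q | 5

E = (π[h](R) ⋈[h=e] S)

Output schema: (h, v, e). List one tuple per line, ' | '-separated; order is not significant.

Per-node cardinality:
  R → 5
  π[h](R) → 5
  S → 6
  (π[h](R) ⋈[h=e] S) → 5

== RESULT ==
h | v | e
3 | r | 3
3 | r | 3
4 | q | 4
4 | q | 4
6 | p | 6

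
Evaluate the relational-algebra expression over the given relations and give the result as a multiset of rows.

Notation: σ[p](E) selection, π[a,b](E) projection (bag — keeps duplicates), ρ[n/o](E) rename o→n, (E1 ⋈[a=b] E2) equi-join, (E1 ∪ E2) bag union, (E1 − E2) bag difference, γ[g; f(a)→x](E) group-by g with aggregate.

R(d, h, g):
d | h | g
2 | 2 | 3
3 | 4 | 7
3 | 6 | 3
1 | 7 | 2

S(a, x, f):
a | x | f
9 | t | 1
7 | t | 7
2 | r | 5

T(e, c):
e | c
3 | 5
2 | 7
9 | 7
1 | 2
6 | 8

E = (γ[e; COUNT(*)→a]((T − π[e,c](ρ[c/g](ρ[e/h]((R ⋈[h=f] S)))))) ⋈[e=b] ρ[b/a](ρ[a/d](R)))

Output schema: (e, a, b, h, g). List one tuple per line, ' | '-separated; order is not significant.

Row counts bottom-up:
  T → 5
  R → 4
  S → 3
  (R ⋈[h=f] S) → 1
  ρ[e/h]((R ⋈[h=f] S)) → 1
  ρ[c/g](ρ[e/h]((R ⋈[h=f] S))) → 1
  π[e,c](ρ[c/g](ρ[e/h]((R ⋈[h=f] S)))) → 1
  (T − π[e,c](ρ[c/g](ρ[e/h]((R ⋈[h=f] S))))) → 5
  γ[e; COUNT(*)→a]((T − π[e,c](ρ[c/g](ρ[e/h]((R ⋈[h=f] S)))))) → 5
  R → 4
  ρ[a/d](R) → 4
  ρ[b/a](ρ[a/d](R)) → 4
  (γ[e; COUNT(*)→a]((T − π[e,c](ρ[c/g](ρ[e/h]((R ⋈[h=f] S)))))) ⋈[e=b] ρ[b/a](ρ[a/d](R))) → 4

== RESULT ==
e | a | b | h | g
1 | 1 | 1 | 7 | 2
2 | 1 | 2 | 2 | 3
3 | 1 | 3 | 4 | 7
3 | 1 | 3 | 6 | 3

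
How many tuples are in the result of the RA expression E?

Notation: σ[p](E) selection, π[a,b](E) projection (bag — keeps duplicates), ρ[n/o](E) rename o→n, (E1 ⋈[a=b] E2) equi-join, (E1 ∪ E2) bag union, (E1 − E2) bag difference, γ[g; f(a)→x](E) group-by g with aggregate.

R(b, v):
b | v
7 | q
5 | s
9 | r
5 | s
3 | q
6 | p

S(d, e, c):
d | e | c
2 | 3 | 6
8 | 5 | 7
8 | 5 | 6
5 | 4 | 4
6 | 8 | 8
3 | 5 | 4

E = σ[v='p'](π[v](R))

Row counts bottom-up:
  R → 6
  π[v](R) → 6
  σ[v='p'](π[v](R)) → 1

|E| = 1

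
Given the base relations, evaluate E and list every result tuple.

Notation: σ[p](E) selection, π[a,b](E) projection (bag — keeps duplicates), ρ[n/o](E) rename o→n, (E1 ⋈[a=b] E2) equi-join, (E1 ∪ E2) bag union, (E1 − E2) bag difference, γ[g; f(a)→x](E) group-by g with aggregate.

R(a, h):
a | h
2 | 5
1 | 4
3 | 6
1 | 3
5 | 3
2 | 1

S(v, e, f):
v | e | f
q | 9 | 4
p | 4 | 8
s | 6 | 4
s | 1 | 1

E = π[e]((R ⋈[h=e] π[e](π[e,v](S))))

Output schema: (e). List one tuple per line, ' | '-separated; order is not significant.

Per-node cardinality:
  R → 6
  S → 4
  π[e,v](S) → 4
  π[e](π[e,v](S)) → 4
  (R ⋈[h=e] π[e](π[e,v](S))) → 3
  π[e]((R ⋈[h=e] π[e](π[e,v](S)))) → 3

== RESULT ==
e
1
4
6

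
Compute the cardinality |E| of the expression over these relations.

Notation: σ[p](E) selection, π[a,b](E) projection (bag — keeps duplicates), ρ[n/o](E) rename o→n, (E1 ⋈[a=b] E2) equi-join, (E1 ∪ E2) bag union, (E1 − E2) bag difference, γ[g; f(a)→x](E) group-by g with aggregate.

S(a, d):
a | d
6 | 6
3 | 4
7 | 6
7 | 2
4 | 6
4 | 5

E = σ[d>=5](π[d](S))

Stepwise |·|:
  S → 6
  π[d](S) → 6
  σ[d>=5](π[d](S)) → 4

|E| = 4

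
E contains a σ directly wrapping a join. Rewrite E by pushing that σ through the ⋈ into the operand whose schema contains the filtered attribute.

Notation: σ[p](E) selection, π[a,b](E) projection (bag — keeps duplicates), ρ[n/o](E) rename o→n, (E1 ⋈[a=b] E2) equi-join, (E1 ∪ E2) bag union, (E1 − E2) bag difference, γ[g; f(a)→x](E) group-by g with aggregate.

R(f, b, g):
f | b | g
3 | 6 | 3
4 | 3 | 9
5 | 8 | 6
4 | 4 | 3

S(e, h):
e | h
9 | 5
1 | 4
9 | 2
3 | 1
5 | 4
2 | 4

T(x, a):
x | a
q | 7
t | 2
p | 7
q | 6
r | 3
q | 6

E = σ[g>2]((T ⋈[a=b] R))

σ filters on g, owned by the right side.
E' = (T ⋈[a=b] σ[g>2](R))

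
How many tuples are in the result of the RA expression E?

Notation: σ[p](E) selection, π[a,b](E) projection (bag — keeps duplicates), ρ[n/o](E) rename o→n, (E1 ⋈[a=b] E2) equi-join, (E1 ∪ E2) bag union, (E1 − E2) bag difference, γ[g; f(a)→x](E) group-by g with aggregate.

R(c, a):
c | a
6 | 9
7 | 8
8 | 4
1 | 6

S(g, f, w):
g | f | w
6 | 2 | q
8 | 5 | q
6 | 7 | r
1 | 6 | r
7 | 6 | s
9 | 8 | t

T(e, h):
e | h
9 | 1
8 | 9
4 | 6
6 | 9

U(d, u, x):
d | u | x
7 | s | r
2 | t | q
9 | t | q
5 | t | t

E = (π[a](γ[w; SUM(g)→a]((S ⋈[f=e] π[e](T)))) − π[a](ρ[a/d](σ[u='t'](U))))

Per-node cardinality:
  S → 6
  T → 4
  π[e](T) → 4
  (S ⋈[f=e] π[e](T)) → 3
  γ[w; SUM(g)→a]((S ⋈[f=e] π[e](T))) → 3
  π[a](γ[w; SUM(g)→a]((S ⋈[f=e] π[e](T)))) → 3
  U → 4
  σ[u='t'](U) → 3
  ρ[a/d](σ[u='t'](U)) → 3
  π[a](ρ[a/d](σ[u='t'](U))) → 3
  (π[a](γ[w; SUM(g)→a]((S ⋈[f=e] π[e](T)))) − π[a](ρ[a/d](σ[u='t'](U)))) → 2

|E| = 2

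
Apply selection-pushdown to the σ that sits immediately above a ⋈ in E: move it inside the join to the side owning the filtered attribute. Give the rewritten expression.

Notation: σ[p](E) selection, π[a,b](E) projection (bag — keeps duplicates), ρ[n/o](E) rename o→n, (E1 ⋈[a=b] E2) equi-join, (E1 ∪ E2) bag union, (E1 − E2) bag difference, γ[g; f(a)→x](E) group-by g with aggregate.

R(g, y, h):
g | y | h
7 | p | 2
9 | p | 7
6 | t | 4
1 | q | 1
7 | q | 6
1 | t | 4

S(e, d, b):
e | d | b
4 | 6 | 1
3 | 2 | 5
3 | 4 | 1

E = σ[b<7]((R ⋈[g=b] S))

σ filters on b, owned by the right side.
E' = (R ⋈[g=b] σ[b<7](S))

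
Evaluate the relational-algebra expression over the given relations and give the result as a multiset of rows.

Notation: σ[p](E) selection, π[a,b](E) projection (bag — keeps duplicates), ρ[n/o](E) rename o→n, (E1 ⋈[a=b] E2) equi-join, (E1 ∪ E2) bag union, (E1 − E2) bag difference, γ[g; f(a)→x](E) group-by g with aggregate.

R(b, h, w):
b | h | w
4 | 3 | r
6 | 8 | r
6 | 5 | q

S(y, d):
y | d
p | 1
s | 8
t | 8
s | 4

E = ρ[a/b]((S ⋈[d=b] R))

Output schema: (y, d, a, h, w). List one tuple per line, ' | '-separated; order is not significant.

Stepwise |·|:
  S → 4
  R → 3
  (S ⋈[d=b] R) → 1
  ρ[a/b]((S ⋈[d=b] R)) → 1

== RESULT ==
y | d | a | h | w
s | 4 | 4 | 3 | r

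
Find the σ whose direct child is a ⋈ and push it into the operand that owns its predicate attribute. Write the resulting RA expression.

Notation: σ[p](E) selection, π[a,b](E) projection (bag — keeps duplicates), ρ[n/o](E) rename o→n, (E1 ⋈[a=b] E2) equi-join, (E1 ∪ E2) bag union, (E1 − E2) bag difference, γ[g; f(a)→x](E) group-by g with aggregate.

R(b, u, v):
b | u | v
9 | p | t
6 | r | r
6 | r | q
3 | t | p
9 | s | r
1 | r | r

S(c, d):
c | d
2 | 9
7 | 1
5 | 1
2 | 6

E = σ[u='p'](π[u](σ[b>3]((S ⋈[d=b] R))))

σ filters on b, owned by the right side.
E' = σ[u='p'](π[u]((S ⋈[d=b] σ[b>3](R))))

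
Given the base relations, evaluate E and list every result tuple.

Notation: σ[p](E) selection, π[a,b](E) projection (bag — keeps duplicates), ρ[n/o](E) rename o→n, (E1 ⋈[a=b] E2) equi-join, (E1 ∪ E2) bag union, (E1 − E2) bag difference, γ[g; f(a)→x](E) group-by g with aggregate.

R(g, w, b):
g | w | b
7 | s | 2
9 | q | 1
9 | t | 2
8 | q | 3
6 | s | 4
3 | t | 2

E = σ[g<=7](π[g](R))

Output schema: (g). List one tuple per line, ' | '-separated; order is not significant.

Row counts bottom-up:
  R → 6
  π[g](R) → 6
  σ[g<=7](π[g](R)) → 3

== RESULT ==
g
3
6
7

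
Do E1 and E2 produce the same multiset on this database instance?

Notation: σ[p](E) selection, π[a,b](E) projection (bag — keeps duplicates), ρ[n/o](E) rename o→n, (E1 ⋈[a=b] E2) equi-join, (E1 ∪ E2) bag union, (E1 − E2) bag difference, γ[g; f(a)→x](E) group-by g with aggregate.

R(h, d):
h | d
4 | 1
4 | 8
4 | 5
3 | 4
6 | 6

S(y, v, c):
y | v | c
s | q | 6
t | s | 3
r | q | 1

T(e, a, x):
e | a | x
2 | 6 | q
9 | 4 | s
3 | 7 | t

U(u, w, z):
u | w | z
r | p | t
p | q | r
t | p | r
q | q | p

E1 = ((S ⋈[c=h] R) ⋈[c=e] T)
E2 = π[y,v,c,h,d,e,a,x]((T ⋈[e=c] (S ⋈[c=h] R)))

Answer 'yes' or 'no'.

E1 per-node cardinality:
  S → 3
  R → 5
  (S ⋈[c=h] R) → 2
  T → 3
  ((S ⋈[c=h] R) ⋈[c=e] T) → 1
E2 per-node cardinality:
  T → 3
  S → 3
  R → 5
  (S ⋈[c=h] R) → 2
  (T ⋈[e=c] (S ⋈[c=h] R)) → 1
  π[y,v,c,h,d,e,a,x]((T ⋈[e=c] (S ⋈[c=h] R))) → 1

E1 and E2 produce the same multiset:
y | v | c | h | d | e | a | x
t | s | 3 | 3 | 4 | 3 | 7 | t

yes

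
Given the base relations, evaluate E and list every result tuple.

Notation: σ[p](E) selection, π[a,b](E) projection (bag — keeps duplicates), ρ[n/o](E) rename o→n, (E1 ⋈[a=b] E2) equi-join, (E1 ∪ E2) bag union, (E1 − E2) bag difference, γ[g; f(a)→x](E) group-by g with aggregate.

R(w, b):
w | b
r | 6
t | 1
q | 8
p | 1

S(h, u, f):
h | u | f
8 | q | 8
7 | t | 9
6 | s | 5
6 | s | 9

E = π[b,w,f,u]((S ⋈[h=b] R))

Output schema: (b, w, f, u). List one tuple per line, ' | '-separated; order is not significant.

Subexpression sizes:
  S → 4
  R → 4
  (S ⋈[h=b] R) → 3
  π[b,w,f,u]((S ⋈[h=b] R)) → 3

== RESULT ==
b | w | f | u
6 | r | 5 | s
6 | r | 9 | s
8 | q | 8 | q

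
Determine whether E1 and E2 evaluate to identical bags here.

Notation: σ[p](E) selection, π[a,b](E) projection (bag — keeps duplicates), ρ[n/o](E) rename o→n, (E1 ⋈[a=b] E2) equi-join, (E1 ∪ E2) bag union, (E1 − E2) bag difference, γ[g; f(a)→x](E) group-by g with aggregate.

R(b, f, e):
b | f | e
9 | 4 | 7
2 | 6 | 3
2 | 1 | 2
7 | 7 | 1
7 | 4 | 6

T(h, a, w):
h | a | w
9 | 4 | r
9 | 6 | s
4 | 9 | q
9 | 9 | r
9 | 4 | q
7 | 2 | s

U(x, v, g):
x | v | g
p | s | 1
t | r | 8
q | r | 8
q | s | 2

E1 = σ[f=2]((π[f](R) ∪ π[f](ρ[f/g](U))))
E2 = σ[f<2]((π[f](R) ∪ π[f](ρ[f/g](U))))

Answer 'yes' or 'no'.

E1 subexpression sizes:
  R → 5
  π[f](R) → 5
  U → 4
  ρ[f/g](U) → 4
  π[f](ρ[f/g](U)) → 4
  (π[f](R) ∪ π[f](ρ[f/g](U))) → 9
  σ[f=2]((π[f](R) ∪ π[f](ρ[f/g](U)))) → 1
E2 subexpression sizes:
  R → 5
  π[f](R) → 5
  U → 4
  ρ[f/g](U) → 4
  π[f](ρ[f/g](U)) → 4
  (π[f](R) ∪ π[f](ρ[f/g](U))) → 9
  σ[f<2]((π[f](R) ∪ π[f](ρ[f/g](U)))) → 2

E1 result:
f
2
E2 result:
f
1
1
Witness: (1,) appears 0× in E1 but 2× in E2.

no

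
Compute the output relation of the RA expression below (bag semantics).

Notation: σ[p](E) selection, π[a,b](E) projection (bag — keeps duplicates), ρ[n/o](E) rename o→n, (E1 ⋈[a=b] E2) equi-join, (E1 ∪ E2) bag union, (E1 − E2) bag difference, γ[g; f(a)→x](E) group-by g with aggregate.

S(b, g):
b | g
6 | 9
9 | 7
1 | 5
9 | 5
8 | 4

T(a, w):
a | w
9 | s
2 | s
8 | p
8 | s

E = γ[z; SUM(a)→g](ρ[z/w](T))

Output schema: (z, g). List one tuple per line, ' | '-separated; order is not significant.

Row counts bottom-up:
  T → 4
  ρ[z/w](T) → 4
  γ[z; SUM(a)→g](ρ[z/w](T)) → 2

== RESULT ==
z | g
p | 8
s | 19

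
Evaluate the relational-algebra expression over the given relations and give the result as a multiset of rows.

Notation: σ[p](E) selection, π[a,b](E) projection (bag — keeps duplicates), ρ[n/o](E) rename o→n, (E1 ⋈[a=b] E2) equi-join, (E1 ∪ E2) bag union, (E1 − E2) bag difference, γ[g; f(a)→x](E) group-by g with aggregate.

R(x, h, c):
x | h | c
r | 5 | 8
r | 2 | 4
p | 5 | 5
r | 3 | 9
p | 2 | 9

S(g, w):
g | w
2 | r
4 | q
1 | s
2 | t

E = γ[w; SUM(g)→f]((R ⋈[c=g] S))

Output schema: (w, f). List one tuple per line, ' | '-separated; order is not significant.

Row counts bottom-up:
  R → 5
  S → 4
  (R ⋈[c=g] S) → 1
  γ[w; SUM(g)→f]((R ⋈[c=g] S)) → 1

== RESULT ==
w | f
q | 4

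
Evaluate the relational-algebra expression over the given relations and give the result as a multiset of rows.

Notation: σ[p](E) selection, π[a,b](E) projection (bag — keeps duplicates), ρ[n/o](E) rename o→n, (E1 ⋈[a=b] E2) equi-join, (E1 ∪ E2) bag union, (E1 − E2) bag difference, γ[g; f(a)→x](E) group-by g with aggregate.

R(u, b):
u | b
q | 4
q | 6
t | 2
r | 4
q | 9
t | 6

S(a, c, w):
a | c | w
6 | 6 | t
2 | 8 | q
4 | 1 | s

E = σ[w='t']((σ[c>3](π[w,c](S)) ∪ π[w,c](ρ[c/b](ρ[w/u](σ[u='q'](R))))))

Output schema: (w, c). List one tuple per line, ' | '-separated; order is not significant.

Row counts bottom-up:
  S → 3
  π[w,c](S) → 3
  σ[c>3](π[w,c](S)) → 2
  R → 6
  σ[u='q'](R) → 3
  ρ[w/u](σ[u='q'](R)) → 3
  ρ[c/b](ρ[w/u](σ[u='q'](R))) → 3
  π[w,c](ρ[c/b](ρ[w/u](σ[u='q'](R)))) → 3
  (σ[c>3](π[w,c](S)) ∪ π[w,c](ρ[c/b](ρ[w/u](σ[u='q'](R))))) → 5
  σ[w='t']((σ[c>3](π[w,c](S)) ∪ π[w,c](ρ[c/b](ρ[w/u](σ[u='q'](R)))))) → 1

== RESULT ==
w | c
t | 6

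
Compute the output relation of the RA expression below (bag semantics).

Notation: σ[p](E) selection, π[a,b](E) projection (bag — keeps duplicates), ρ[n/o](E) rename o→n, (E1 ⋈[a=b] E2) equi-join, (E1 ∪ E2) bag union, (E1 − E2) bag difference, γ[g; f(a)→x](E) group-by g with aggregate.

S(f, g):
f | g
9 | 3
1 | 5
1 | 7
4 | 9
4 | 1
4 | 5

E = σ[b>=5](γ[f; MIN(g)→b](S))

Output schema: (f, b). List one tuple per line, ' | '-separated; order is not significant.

Per-node cardinality:
  S → 6
  γ[f; MIN(g)→b](S) → 3
  σ[b>=5](γ[f; MIN(g)→b](S)) → 1

== RESULT ==
f | b
1 | 5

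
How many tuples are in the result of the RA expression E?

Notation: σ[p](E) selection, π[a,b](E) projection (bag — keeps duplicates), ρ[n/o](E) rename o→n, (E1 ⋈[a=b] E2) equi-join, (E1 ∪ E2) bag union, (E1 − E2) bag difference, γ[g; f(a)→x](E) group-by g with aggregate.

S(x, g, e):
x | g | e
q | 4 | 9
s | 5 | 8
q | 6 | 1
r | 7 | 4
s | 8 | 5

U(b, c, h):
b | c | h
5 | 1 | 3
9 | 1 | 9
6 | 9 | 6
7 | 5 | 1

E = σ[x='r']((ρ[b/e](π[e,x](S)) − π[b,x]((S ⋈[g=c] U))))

Per-node cardinality:
  S → 5
  π[e,x](S) → 5
  ρ[b/e](π[e,x](S)) → 5
  S → 5
  U → 4
  (S ⋈[g=c] U) → 1
  π[b,x]((S ⋈[g=c] U)) → 1
  (ρ[b/e](π[e,x](S)) − π[b,x]((S ⋈[g=c] U))) → 5
  σ[x='r']((ρ[b/e](π[e,x](S)) − π[b,x]((S ⋈[g=c] U)))) → 1

|E| = 1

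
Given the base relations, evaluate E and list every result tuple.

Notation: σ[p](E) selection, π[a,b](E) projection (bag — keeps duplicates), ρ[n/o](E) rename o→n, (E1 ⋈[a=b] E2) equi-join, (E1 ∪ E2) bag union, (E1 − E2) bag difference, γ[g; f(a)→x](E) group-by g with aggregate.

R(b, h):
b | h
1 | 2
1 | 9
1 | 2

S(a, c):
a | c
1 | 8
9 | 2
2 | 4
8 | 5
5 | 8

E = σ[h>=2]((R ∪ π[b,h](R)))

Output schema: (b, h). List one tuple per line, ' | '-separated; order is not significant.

Subexpression sizes:
  R → 3
  R → 3
  π[b,h](R) → 3
  (R ∪ π[b,h](R)) → 6
  σ[h>=2]((R ∪ π[b,h](R))) → 6

== RESULT ==
b | h
1 | 2
1 | 2
1 | 2
1 | 2
1 | 9
1 | 9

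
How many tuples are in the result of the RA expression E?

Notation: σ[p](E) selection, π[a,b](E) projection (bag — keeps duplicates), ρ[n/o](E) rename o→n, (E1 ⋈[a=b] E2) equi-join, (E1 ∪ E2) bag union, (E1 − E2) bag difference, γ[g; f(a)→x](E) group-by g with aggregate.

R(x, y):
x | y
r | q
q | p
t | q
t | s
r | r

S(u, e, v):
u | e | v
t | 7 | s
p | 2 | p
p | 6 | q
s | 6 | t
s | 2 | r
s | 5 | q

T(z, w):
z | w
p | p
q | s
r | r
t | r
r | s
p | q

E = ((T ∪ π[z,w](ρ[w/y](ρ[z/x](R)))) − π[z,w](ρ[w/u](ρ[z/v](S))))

Subexpression sizes:
  T → 6
  R → 5
  ρ[z/x](R) → 5
  ρ[w/y](ρ[z/x](R)) → 5
  π[z,w](ρ[w/y](ρ[z/x](R))) → 5
  (T ∪ π[z,w](ρ[w/y](ρ[z/x](R)))) → 11
  S → 6
  ρ[z/v](S) → 6
  ρ[w/u](ρ[z/v](S)) → 6
  π[z,w](ρ[w/u](ρ[z/v](S))) → 6
  ((T ∪ π[z,w](ρ[w/y](ρ[z/x](R)))) − π[z,w](ρ[w/u](ρ[z/v](S)))) → 6

|E| = 6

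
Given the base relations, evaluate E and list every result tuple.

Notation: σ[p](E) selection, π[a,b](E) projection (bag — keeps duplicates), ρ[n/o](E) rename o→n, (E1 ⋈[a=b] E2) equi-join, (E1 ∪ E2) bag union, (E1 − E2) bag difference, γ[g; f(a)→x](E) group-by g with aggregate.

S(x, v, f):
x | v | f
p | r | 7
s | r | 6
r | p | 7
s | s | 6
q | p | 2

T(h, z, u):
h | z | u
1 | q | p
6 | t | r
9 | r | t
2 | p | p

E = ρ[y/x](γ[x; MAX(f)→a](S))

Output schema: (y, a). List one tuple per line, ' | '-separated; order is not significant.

Stepwise |·|:
  S → 5
  γ[x; MAX(f)→a](S) → 4
  ρ[y/x](γ[x; MAX(f)→a](S)) → 4

== RESULT ==
y | a
p | 7
q | 2
r | 7
s | 6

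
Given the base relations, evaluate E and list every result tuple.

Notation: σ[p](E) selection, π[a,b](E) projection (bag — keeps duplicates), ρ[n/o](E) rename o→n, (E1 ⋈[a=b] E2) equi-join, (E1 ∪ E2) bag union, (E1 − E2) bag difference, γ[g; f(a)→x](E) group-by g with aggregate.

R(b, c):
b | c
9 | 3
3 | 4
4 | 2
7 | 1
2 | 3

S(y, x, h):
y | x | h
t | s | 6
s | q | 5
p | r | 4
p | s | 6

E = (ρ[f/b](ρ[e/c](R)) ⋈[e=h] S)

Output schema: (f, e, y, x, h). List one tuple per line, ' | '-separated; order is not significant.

Per-node cardinality:
  R → 5
  ρ[e/c](R) → 5
  ρ[f/b](ρ[e/c](R)) → 5
  S → 4
  (ρ[f/b](ρ[e/c](R)) ⋈[e=h] S) → 1

== RESULT ==
f | e | y | x | h
3 | 4 | p | r | 4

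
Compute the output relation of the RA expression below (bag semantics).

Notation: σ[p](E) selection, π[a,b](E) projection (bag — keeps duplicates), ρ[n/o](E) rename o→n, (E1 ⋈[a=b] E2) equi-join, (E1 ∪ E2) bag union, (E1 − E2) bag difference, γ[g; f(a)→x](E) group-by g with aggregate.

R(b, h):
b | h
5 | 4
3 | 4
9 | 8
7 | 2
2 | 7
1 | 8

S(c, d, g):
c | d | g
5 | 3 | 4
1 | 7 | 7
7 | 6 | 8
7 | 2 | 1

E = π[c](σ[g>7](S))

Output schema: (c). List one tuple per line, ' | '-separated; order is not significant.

Stepwise |·|:
  S → 4
  σ[g>7](S) → 1
  π[c](σ[g>7](S)) → 1

== RESULT ==
c
7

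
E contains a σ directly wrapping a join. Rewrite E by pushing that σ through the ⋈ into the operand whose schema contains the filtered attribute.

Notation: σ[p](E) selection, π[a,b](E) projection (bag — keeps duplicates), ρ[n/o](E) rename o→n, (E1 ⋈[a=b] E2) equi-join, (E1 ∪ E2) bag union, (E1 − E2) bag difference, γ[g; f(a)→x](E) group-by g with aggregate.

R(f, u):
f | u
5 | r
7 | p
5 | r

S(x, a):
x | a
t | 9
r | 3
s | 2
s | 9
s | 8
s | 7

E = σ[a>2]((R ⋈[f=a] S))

σ filters on a, owned by the right side.
E' = (R ⋈[f=a] σ[a>2](S))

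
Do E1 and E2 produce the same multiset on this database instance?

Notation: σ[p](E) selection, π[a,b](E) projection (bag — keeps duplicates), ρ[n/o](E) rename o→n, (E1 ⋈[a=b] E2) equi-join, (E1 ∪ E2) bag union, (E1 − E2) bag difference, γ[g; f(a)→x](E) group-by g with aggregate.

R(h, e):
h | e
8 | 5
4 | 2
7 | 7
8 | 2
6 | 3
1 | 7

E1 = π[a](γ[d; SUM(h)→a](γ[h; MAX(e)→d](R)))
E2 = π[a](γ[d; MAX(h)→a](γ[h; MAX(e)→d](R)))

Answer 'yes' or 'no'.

E1 subexpression sizes:
  R → 6
  γ[h; MAX(e)→d](R) → 5
  γ[d; SUM(h)→a](γ[h; MAX(e)→d](R)) → 4
  π[a](γ[d; SUM(h)→a](γ[h; MAX(e)→d](R))) → 4
E2 subexpression sizes:
  R → 6
  γ[h; MAX(e)→d](R) → 5
  γ[d; MAX(h)→a](γ[h; MAX(e)→d](R)) → 4
  π[a](γ[d; MAX(h)→a](γ[h; MAX(e)→d](R))) → 4

E1 result:
a
4
6
8
8
E2 result:
a
4
6
7
8
Witness: (7,) appears 0× in E1 but 1× in E2.

no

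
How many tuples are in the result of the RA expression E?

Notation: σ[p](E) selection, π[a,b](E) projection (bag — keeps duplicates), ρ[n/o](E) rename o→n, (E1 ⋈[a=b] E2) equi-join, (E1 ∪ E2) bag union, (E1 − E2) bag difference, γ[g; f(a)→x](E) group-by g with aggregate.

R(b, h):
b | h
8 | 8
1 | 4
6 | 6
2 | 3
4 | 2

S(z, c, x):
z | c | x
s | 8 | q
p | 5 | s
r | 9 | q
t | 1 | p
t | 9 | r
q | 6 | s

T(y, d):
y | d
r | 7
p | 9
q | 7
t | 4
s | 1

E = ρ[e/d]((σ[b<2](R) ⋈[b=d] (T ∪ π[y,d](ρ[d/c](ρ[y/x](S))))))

Row counts bottom-up:
  R → 5
  σ[b<2](R) → 1
  T → 5
  S → 6
  ρ[y/x](S) → 6
  ρ[d/c](ρ[y/x](S)) → 6
  π[y,d](ρ[d/c](ρ[y/x](S))) → 6
  (T ∪ π[y,d](ρ[d/c](ρ[y/x](S)))) → 11
  (σ[b<2](R) ⋈[b=d] (T ∪ π[y,d](ρ[d/c](ρ[y/x](S))))) → 2
  ρ[e/d]((σ[b<2](R) ⋈[b=d] (T ∪ π[y,d](ρ[d/c](ρ[y/x](S)))))) → 2

|E| = 2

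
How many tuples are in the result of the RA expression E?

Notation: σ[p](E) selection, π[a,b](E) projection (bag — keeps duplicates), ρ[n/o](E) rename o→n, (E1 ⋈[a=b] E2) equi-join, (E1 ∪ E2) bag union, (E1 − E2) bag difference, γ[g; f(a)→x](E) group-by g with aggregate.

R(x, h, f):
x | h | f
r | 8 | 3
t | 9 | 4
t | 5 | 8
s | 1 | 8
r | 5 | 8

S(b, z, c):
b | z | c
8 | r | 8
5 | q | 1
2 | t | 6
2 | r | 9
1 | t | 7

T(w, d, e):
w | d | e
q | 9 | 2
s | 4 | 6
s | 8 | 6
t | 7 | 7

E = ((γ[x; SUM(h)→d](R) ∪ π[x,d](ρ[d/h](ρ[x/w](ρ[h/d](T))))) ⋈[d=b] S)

Per-node cardinality:
  R → 5
  γ[x; SUM(h)→d](R) → 3
  T → 4
  ρ[h/d](T) → 4
  ρ[x/w](ρ[h/d](T)) → 4
  ρ[d/h](ρ[x/w](ρ[h/d](T))) → 4
  π[x,d](ρ[d/h](ρ[x/w](ρ[h/d](T)))) → 4
  (γ[x; SUM(h)→d](R) ∪ π[x,d](ρ[d/h](ρ[x/w](ρ[h/d](T))))) → 7
  S → 5
  ((γ[x; SUM(h)→d](R) ∪ π[x,d](ρ[d/h](ρ[x/w](ρ[h/d](T))))) ⋈[d=b] S) → 2

|E| = 2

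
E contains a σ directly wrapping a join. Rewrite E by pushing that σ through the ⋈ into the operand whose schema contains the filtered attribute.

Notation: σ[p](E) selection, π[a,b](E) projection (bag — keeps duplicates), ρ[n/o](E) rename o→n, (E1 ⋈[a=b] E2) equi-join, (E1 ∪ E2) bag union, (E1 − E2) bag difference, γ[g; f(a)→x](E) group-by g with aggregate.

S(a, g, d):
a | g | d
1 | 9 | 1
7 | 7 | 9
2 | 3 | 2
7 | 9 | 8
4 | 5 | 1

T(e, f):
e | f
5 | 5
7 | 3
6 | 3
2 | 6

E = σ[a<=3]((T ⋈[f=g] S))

σ filters on a, owned by the right side.
E' = (T ⋈[f=g] σ[a<=3](S))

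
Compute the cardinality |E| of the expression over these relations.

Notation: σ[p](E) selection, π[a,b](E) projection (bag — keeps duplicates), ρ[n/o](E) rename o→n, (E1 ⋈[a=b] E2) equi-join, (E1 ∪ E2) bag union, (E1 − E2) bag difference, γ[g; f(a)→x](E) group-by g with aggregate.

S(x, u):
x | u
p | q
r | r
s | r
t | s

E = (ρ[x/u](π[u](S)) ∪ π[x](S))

Stepwise |·|:
  S → 4
  π[u](S) → 4
  ρ[x/u](π[u](S)) → 4
  S → 4
  π[x](S) → 4
  (ρ[x/u](π[u](S)) ∪ π[x](S)) → 8

|E| = 8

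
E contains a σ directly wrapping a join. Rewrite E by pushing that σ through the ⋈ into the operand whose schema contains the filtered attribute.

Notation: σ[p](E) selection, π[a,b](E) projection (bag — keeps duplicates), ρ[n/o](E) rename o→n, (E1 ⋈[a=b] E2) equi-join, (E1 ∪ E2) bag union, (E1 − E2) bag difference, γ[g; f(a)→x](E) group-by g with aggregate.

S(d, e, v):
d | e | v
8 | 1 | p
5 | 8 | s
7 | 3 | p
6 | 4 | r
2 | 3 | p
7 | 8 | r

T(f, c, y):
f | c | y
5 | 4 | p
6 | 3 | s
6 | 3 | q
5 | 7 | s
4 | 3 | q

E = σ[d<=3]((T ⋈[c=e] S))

σ filters on d, owned by the right side.
E' = (T ⋈[c=e] σ[d<=3](S))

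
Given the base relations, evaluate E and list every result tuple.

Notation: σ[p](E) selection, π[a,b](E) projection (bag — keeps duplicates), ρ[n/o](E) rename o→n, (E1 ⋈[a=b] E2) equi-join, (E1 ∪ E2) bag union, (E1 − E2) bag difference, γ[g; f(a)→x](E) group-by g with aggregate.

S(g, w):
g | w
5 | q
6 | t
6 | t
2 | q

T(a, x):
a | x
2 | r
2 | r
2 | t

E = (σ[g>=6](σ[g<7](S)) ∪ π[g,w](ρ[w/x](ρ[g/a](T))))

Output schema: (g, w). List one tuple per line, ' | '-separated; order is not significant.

Per-node cardinality:
  S → 4
  σ[g<7](S) → 4
  σ[g>=6](σ[g<7](S)) → 2
  T → 3
  ρ[g/a](T) → 3
  ρ[w/x](ρ[g/a](T)) → 3
  π[g,w](ρ[w/x](ρ[g/a](T))) → 3
  (σ[g>=6](σ[g<7](S)) ∪ π[g,w](ρ[w/x](ρ[g/a](T)))) → 5

== RESULT ==
g | w
2 | r
2 | r
2 | t
6 | t
6 | t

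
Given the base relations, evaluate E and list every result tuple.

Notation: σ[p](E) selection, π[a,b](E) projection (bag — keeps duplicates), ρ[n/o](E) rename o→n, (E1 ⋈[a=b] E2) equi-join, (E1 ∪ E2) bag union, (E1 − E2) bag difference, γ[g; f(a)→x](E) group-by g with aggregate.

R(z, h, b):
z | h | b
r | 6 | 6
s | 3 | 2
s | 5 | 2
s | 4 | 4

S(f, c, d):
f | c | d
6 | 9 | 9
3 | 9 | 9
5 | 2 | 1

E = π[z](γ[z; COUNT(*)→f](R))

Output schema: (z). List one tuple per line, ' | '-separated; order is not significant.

Subexpression sizes:
  R → 4
  γ[z; COUNT(*)→f](R) → 2
  π[z](γ[z; COUNT(*)→f](R)) → 2

== RESULT ==
z
r
s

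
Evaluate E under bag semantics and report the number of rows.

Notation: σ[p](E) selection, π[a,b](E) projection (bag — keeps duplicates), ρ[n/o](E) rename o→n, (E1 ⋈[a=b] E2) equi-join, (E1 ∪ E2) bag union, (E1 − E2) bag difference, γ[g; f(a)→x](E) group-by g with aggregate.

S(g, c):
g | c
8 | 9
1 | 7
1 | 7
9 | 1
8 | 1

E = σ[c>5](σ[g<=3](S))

Stepwise |·|:
  S → 5
  σ[g<=3](S) → 2
  σ[c>5](σ[g<=3](S)) → 2

|E| = 2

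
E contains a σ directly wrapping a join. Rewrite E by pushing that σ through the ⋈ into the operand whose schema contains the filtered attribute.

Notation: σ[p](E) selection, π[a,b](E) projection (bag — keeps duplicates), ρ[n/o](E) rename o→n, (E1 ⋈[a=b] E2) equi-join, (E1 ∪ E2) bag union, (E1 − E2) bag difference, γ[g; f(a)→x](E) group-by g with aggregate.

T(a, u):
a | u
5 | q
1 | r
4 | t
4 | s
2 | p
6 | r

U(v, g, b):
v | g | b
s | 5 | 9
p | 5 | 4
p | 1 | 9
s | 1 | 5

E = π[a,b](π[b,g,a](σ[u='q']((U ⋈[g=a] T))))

σ filters on u, owned by the right side.
E' = π[a,b](π[b,g,a]((U ⋈[g=a] σ[u='q'](T))))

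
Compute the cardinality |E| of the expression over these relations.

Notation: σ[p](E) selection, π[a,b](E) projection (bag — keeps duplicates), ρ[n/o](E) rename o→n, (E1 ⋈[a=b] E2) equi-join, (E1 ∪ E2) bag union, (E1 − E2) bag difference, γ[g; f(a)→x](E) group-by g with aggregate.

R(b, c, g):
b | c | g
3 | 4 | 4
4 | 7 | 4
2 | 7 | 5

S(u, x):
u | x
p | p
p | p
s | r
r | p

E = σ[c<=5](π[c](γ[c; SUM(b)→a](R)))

Subexpression sizes:
  R → 3
  γ[c; SUM(b)→a](R) → 2
  π[c](γ[c; SUM(b)→a](R)) → 2
  σ[c<=5](π[c](γ[c; SUM(b)→a](R))) → 1

|E| = 1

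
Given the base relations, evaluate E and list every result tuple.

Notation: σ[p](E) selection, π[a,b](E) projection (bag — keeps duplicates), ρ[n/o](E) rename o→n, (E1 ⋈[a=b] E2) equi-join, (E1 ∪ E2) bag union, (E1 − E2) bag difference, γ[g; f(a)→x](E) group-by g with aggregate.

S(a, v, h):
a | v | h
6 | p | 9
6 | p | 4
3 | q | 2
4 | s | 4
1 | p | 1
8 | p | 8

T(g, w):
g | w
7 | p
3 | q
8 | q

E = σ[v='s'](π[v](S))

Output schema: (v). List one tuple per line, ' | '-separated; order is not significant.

Subexpression sizes:
  S → 6
  π[v](S) → 6
  σ[v='s'](π[v](S)) → 1

== RESULT ==
v
s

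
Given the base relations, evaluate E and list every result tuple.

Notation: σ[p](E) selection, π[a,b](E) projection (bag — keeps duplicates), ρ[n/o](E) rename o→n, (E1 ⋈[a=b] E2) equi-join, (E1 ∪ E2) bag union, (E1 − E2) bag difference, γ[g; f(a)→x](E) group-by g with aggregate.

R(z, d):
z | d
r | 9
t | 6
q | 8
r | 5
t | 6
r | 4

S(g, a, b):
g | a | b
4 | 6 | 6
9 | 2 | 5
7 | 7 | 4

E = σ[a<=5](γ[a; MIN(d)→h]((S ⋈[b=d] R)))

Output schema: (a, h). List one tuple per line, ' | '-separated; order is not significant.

Row counts bottom-up:
  S → 3
  R → 6
  (S ⋈[b=d] R) → 4
  γ[a; MIN(d)→h]((S ⋈[b=d] R)) → 3
  σ[a<=5](γ[a; MIN(d)→h]((S ⋈[b=d] R))) → 1

== RESULT ==
a | h
2 | 5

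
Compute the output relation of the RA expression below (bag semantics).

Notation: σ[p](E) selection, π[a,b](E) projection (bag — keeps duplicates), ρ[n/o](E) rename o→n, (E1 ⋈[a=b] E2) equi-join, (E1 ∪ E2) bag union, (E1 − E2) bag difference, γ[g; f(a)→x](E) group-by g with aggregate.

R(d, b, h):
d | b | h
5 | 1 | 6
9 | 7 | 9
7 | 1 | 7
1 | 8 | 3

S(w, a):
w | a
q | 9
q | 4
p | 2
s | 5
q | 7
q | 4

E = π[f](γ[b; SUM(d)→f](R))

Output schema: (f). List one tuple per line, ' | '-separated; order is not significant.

Subexpression sizes:
  R → 4
  γ[b; SUM(d)→f](R) → 3
  π[f](γ[b; SUM(d)→f](R)) → 3

== RESULT ==
f
1
9
12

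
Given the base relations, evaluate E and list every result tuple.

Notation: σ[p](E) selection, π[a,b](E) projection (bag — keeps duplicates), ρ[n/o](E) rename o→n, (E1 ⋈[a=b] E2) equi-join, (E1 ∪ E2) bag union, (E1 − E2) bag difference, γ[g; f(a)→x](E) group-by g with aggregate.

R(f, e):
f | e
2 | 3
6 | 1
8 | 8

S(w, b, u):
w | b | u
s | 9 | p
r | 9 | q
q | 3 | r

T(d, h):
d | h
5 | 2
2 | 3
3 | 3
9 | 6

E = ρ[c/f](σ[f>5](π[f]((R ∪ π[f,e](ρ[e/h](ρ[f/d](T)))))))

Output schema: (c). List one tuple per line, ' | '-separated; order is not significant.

Subexpression sizes:
  R → 3
  T → 4
  ρ[f/d](T) → 4
  ρ[e/h](ρ[f/d](T)) → 4
  π[f,e](ρ[e/h](ρ[f/d](T))) → 4
  (R ∪ π[f,e](ρ[e/h](ρ[f/d](T)))) → 7
  π[f]((R ∪ π[f,e](ρ[e/h](ρ[f/d](T))))) → 7
  σ[f>5](π[f]((R ∪ π[f,e](ρ[e/h](ρ[f/d](T)))))) → 3
  ρ[c/f](σ[f>5](π[f]((R ∪ π[f,e](ρ[e/h](ρ[f/d](T))))))) → 3

== RESULT ==
c
6
8
9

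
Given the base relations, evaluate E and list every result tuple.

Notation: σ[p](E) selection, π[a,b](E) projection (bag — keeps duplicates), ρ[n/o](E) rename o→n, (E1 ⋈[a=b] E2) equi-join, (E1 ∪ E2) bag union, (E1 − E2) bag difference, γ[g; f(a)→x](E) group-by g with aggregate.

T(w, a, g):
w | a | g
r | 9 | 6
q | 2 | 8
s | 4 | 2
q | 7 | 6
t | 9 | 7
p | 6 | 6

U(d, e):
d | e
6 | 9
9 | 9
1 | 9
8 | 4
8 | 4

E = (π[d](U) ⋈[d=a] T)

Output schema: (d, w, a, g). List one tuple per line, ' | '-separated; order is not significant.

Stepwise |·|:
  U → 5
  π[d](U) → 5
  T → 6
  (π[d](U) ⋈[d=a] T) → 3

== RESULT ==
d | w | a | g
6 | p | 6 | 6
9 | r | 9 | 6
9 | t | 9 | 7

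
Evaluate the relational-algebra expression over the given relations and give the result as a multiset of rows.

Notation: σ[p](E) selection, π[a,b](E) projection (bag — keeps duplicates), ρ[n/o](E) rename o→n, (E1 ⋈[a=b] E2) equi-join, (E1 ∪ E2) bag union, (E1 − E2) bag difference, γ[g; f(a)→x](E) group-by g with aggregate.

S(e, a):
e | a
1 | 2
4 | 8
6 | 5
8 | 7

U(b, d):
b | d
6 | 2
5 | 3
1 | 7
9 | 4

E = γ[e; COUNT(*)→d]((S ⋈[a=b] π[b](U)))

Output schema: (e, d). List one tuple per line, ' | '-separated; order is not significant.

Per-node cardinality:
  S → 4
  U → 4
  π[b](U) → 4
  (S ⋈[a=b] π[b](U)) → 1
  γ[e; COUNT(*)→d]((S ⋈[a=b] π[b](U))) → 1

== RESULT ==
e | d
6 | 1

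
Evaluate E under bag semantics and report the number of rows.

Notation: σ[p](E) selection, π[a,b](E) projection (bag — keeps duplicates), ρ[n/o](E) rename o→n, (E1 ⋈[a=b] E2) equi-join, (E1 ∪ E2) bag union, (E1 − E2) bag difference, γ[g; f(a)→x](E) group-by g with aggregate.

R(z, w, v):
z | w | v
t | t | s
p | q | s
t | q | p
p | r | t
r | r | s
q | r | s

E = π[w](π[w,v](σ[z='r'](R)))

Row counts bottom-up:
  R → 6
  σ[z='r'](R) → 1
  π[w,v](σ[z='r'](R)) → 1
  π[w](π[w,v](σ[z='r'](R))) → 1

|E| = 1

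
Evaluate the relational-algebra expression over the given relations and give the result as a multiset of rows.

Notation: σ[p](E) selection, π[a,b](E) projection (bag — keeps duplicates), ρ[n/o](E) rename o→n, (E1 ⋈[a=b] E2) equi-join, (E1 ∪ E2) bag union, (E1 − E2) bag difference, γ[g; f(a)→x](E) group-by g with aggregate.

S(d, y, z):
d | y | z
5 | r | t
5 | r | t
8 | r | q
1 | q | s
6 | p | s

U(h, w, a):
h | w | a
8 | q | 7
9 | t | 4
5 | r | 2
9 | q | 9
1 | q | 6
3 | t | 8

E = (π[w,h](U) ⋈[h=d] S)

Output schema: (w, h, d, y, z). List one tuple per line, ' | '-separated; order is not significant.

Per-node cardinality:
  U → 6
  π[w,h](U) → 6
  S → 5
  (π[w,h](U) ⋈[h=d] S) → 4

== RESULT ==
w | h | d | y | z
q | 1 | 1 | q | s
q | 8 | 8 | r | q
r | 5 | 5 | r | t
r | 5 | 5 | r | t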